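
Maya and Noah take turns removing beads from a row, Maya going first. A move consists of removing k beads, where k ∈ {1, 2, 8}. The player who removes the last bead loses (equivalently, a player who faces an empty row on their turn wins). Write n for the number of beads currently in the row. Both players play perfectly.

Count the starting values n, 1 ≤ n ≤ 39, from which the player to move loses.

13

Build the W/L table. Terminal = W. A non-terminal position is W if it has a move to some L; otherwise it is L.
n=0: no move; the opponent has just taken the last bead and therefore loses → W
n=1: L (sole option 0(W) is W)
n=2: W (go to 1, an L position)
n=3: W (go to 1, an L position)
n=4: L (options 3(W), 2(W) are all W)
n=5: W (go to 4, an L position)
n=6: W (go to 4, an L position)
n=7: L (options 6(W), 5(W) are all W)
n=8: W (go to 7, an L position)
n=9: W (go to 7, an L position)
n=10: L (options 9(W), 8(W), 2(W) are all W)
n=11: W (go to 10, an L position)
n=12: W (go to 10, an L position)
n=13: L (options 12(W), 11(W), 5(W) are all W)
n=14: W (go to 13, an L position)
n=15: W (go to 13, an L position)
n=16: L (options 15(W), 14(W), 8(W) are all W)
n=17: W (go to 16, an L position)
n=18: W (go to 16, an L position)
n=19: L (options 18(W), 17(W), 11(W) are all W)
n=20: W (go to 19, an L position)
n=21: W (go to 19, an L position)
n=22: L (options 21(W), 20(W), 14(W) are all W)
n=23: W (go to 22, an L position)
n=24: W (go to 22, an L position)
n=25: L (options 24(W), 23(W), 17(W) are all W)
n=26: W (go to 25, an L position)
n=27: W (go to 25, an L position)
n=28: L (options 27(W), 26(W), 20(W) are all W)
n=29: W (go to 28, an L position)
n=30: W (go to 28, an L position)
n=31: L (options 30(W), 29(W), 23(W) are all W)
n=32: W (go to 31, an L position)
n=33: W (go to 31, an L position)
n=34: L (options 33(W), 32(W), 26(W) are all W)
n=35: W (go to 34, an L position)
n=36: W (go to 34, an L position)
n=37: L (options 36(W), 35(W), 29(W) are all W)
n=38: W (go to 37, an L position)
n=39: W (go to 37, an L position)
L entries with 1 ≤ n ≤ 39 (the range starts at n=1): n = 1, 4, 7, 10, 13, 16, 19, 22, 25, 28, 31, 34, 37; that makes 13.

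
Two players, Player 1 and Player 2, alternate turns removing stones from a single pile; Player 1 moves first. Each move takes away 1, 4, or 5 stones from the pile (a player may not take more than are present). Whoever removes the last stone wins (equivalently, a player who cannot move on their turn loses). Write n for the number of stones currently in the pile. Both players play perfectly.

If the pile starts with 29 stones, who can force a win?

Classify positions by backward induction: terminal positions (no move available) are L. From any other position, the mover wins iff some move reaches an L.
n=0: no move → L
n=1: W (go to 0, an L position)
n=2: L (sole option 1(W) is W)
n=3: W (go to 2, an L position)
n=4: W (go to 0, an L position)
n=5: W (go to 0, an L position)
n=6: W (go to 2, an L position)
n=7: W (go to 2, an L position)
n=8: L (options 7(W), 4(W), 3(W) are all W)
n=9: W (go to 8, an L position)
n=10: L (options 9(W), 6(W), 5(W) are all W)
n=11: W (go to 10, an L position)
n=12: W (go to 8, an L position)
n=13: W (go to 8, an L position)
n=14: W (go to 10, an L position)
n=15: W (go to 10, an L position)
n=16: L (options 15(W), 12(W), 11(W) are all W)
n=17: W (go to 16, an L position)
n=18: L (options 17(W), 14(W), 13(W) are all W)
n=19: W (go to 18, an L position)
n=20: W (go to 16, an L position)
n=21: W (go to 16, an L position)
n=22: W (go to 18, an L position)
n=23: W (go to 18, an L position)
n=24: L (options 23(W), 20(W), 19(W) are all W)
n=25: W (go to 24, an L position)
n=26: L (options 25(W), 22(W), 21(W) are all W)
n=27: W (go to 26, an L position)
n=28: W (go to 24, an L position)
n=29: W (go to 24, an L position)
The starting position 29 is W: Player 1 should remove 5, leaving 24, handing over an L position.

Player 1 wins.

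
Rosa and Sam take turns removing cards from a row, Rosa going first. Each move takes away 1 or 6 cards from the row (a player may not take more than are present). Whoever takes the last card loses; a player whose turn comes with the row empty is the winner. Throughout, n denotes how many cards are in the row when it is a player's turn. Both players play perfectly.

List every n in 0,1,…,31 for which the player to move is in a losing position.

Use the standard recursion: the mover wins at a terminal position; elsewhere, the mover wins exactly when some move hands the opponent an L position.
n=0: no move; the opponent has just taken the last card and therefore loses → W
n=1: the only move is to 0(W), a W ⇒ L
n=2: can move to 1, which is L ⇒ W
n=3: the only move is to 2(W), a W ⇒ L
n=4: can move to 3, which is L ⇒ W
n=5: the only move is to 4(W), a W ⇒ L
n=6: can move to 5, which is L ⇒ W
n=7: can move to 1, which is L ⇒ W
n=8: moves to 7(W), 2(W); every one is W ⇒ L
n=9: can move to 8, which is L ⇒ W
n=10: moves to 9(W), 4(W); every one is W ⇒ L
n=11: can move to 10, which is L ⇒ W
n=12: moves to 11(W), 6(W); every one is W ⇒ L
n=13: can move to 12, which is L ⇒ W
n=14: can move to 8, which is L ⇒ W
n=15: moves to 14(W), 9(W); every one is W ⇒ L
n=16: can move to 15, which is L ⇒ W
n=17: moves to 16(W), 11(W); every one is W ⇒ L
n=18: can move to 17, which is L ⇒ W
n=19: moves to 18(W), 13(W); every one is W ⇒ L
n=20: can move to 19, which is L ⇒ W
n=21: can move to 15, which is L ⇒ W
n=22: moves to 21(W), 16(W); every one is W ⇒ L
n=23: can move to 22, which is L ⇒ W
n=24: moves to 23(W), 18(W); every one is W ⇒ L
n=25: can move to 24, which is L ⇒ W
n=26: moves to 25(W), 20(W); every one is W ⇒ L
n=27: can move to 26, which is L ⇒ W
n=28: can move to 22, which is L ⇒ W
n=29: moves to 28(W), 23(W); every one is W ⇒ L
n=30: can move to 29, which is L ⇒ W
n=31: moves to 30(W), 25(W); every one is W ⇒ L
The losing starting values of n are exactly the entries labelled L in this table (14 of them).

1, 3, 5, 8, 10, 12, 15, 17, 19, 22, 24, 26, 29, 31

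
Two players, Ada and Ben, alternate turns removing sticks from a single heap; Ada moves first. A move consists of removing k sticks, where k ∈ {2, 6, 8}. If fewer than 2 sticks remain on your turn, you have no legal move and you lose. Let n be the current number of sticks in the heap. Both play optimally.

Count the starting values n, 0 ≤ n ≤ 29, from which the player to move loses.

10

Positions with no move are L. A position that does have a move is losing for the player to move precisely when every available move leads to a winning position for the opponent. Fill in the labels:
n=0: no move → L
n=1: no move → L
n=2: W (go to 0, an L position)
n=3: W (go to 1, an L position)
n=4: L (sole option 2(W) is W)
n=5: L (sole option 3(W) is W)
n=6: W (go to 4, an L position)
n=7: W (go to 5, an L position)
n=8: W (go to 0, an L position)
n=9: W (go to 1, an L position)
n=10: W (go to 4, an L position)
n=11: W (go to 5, an L position)
n=12: W (go to 4, an L position)
n=13: W (go to 5, an L position)
n=14: L (options 12(W), 8(W), 6(W) are all W)
n=15: L (options 13(W), 9(W), 7(W) are all W)
n=16: W (go to 14, an L position)
n=17: W (go to 15, an L position)
n=18: L (options 16(W), 12(W), 10(W) are all W)
n=19: L (options 17(W), 13(W), 11(W) are all W)
n=20: W (go to 18, an L position)
n=21: W (go to 19, an L position)
n=22: W (go to 14, an L position)
n=23: W (go to 15, an L position)
n=24: W (go to 18, an L position)
n=25: W (go to 19, an L position)
n=26: W (go to 18, an L position)
n=27: W (go to 19, an L position)
n=28: L (options 26(W), 22(W), 20(W) are all W)
n=29: L (options 27(W), 23(W), 21(W) are all W)
L entries with 0 ≤ n ≤ 29: n = 0, 1, 4, 5, 14, 15, 18, 19, 28, 29; that makes 10.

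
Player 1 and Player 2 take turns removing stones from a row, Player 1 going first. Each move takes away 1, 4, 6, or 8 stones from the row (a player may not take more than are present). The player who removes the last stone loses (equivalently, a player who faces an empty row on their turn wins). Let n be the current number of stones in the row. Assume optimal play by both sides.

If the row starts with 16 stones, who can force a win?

Build the W/L table. Terminal = W. A non-terminal position is W if it has a move to some L; otherwise it is L.
n=0: no move; the opponent has just taken the last stone and therefore loses → W
n=1: L (sole option 0(W) is W)
n=2: W (go to 1, an L position)
n=3: L (sole option 2(W) is W)
n=4: W (go to 3, an L position)
n=5: W (go to 1, an L position)
n=6: L (options 5(W), 2(W), 0(W) are all W)
n=7: W (go to 6, an L position)
n=8: L (options 7(W), 4(W), 2(W), 0(W) are all W)
n=9: W (go to 8, an L position)
n=10: W (go to 6, an L position)
n=11: W (go to 3, an L position)
n=12: W (go to 8, an L position)
n=13: L (options 12(W), 9(W), 7(W), 5(W) are all W)
n=14: W (go to 13, an L position)
n=15: L (options 14(W), 11(W), 9(W), 7(W) are all W)
n=16: W (go to 15, an L position)
The starting position 16 is W: Player 1 should remove 1, leaving 15, handing over an L position.

Player 1 wins.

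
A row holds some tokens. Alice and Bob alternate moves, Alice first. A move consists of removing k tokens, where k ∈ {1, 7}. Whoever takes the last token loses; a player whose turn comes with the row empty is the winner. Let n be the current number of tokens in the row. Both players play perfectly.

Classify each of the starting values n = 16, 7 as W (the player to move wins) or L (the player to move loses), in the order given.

16: W, 7: L

Build the W/L table. Terminal = W. A non-terminal position is W if it has a move to some L; otherwise it is L.
n=0: no move; the opponent has just taken the last token and therefore loses → W
n=1: the only move is to 0(W), a W ⇒ L
n=2: can move to 1, which is L ⇒ W
n=3: the only move is to 2(W), a W ⇒ L
n=4: can move to 3, which is L ⇒ W
n=5: the only move is to 4(W), a W ⇒ L
n=6: can move to 5, which is L ⇒ W
n=7: moves to 6(W), 0(W); every one is W ⇒ L
n=8: can move to 7, which is L ⇒ W
n=9: moves to 8(W), 2(W); every one is W ⇒ L
n=10: can move to 9, which is L ⇒ W
n=11: moves to 10(W), 4(W); every one is W ⇒ L
n=12: can move to 11, which is L ⇒ W
n=13: moves to 12(W), 6(W); every one is W ⇒ L
n=14: can move to 13, which is L ⇒ W
n=15: moves to 14(W), 8(W); every one is W ⇒ L
n=16: can move to 15, which is L ⇒ W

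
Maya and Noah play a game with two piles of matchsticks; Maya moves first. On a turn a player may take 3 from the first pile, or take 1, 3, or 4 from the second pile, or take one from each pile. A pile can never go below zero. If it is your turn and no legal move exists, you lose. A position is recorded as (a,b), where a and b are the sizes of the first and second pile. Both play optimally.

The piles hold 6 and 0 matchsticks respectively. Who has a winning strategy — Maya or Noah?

Noah wins.

Work bottom-up. With no move the player to move loses. Otherwise the position is W if at least one move leads to an L position for the opponent, and L if every move leads to a W.
No move ever increases a pile, so every position that can arise here has a ≤ 6 and b ≤ 0; it is enough to label the cells with 0 ≤ a ≤ 6 and 0 ≤ b ≤ 0.
Every move lowers a or b (never raises either), so fill the grid row by row in increasing a, and left to right within a row: each cell's successors are then already labelled.
      b=0
a=0:    L
a=1:    L
a=2:    L
a=3:    W
a=4:    W
a=5:    W
a=6:    L
Cells with no legal move (terminal, hence L): (0,0), (1,0), (2,0).
The remaining L cells, each justified by listing all of its moves:
(6,0): the only move is to (3,0)(W), a W ⇒ L
Every other cell has at least one move into one of the L cells above, so it is W.
The starting position (6,0) is L: whatever Maya does, the opponent receives a W position.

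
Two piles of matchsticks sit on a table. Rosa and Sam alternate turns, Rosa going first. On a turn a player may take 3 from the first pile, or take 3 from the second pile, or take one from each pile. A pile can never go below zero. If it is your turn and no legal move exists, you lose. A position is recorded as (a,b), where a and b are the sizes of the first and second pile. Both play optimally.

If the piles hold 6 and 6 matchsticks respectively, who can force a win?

Compute win/loss labels from the base case upward. A position with no move is L. Any other position is W if it can reach an L in one move, else L.
No move ever increases a pile, so every position that can arise here has a ≤ 6 and b ≤ 6; it is enough to label the cells with 0 ≤ a ≤ 6 and 0 ≤ b ≤ 6.
Every move lowers a or b (never raises either), so fill the grid row by row in increasing a, and left to right within a row: each cell's successors are then already labelled.
      b=0  b=1  b=2  b=3  b=4  b=5  b=6
a=0:    L    L    L    W    W    W    L
a=1:    L    W    W    W    L    L    L
a=2:    L    W    L    W    L    W    W
a=3:    W    W    W    W    L    W    W
a=4:    W    L    L    L    W    W    W
a=5:    W    L    W    W    W    L    L
a=6:    L    L    W    W    W    L    W
Cells with no legal move (terminal, hence L): (0,0), (0,1), (0,2), (1,0), (2,0).
The remaining L cells, each justified by listing all of its moves:
(0,6): the only move is to (0,3)(W), a W ⇒ L
(1,4): moves to (1,1)(W), (0,3)(W); every one is W ⇒ L
(1,5): moves to (1,2)(W), (0,4)(W); every one is W ⇒ L
(1,6): moves to (1,3)(W), (0,5)(W); every one is W ⇒ L
(2,2): the only move is to (1,1)(W), a W ⇒ L
(2,4): moves to (2,1)(W), (1,3)(W); every one is W ⇒ L
(3,4): moves to (0,4)(W), (3,1)(W), (2,3)(W); every one is W ⇒ L
(4,1): moves to (1,1)(W), (3,0)(W); every one is W ⇒ L
(4,2): moves to (1,2)(W), (3,1)(W); every one is W ⇒ L
(4,3): moves to (1,3)(W), (4,0)(W), (3,2)(W); every one is W ⇒ L
(5,1): moves to (2,1)(W), (4,0)(W); every one is W ⇒ L
(5,5): moves to (2,5)(W), (5,2)(W), (4,4)(W); every one is W ⇒ L
(5,6): moves to (2,6)(W), (5,3)(W), (4,5)(W); every one is W ⇒ L
(6,0): the only move is to (3,0)(W), a W ⇒ L
(6,1): moves to (3,1)(W), (5,0)(W); every one is W ⇒ L
(6,5): moves to (3,5)(W), (6,2)(W), (5,4)(W); every one is W ⇒ L
Every other cell has at least one move into one of the L cells above, so it is W.
From (6,6) Rosa can move to (5,5), reaching an L position.

Rosa wins.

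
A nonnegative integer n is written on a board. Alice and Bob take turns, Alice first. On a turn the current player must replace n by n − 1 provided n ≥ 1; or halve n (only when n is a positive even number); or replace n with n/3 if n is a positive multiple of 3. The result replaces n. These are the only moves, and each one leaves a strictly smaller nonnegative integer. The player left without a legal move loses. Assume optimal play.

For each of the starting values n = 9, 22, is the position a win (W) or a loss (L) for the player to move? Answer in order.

Compute win/loss labels from the base case upward. A position with no move is L. Any other position is W if it can reach an L in one move, else L.
n=0: no move → L
n=1: reaches L-position 0 → W
n=2: only reaches 1(W), which is W → L
n=3: reaches L-position 2 → W
n=4: reaches L-position 2 → W
n=5: only reaches 4(W), which is W → L
n=6: reaches L-position 2 → W
n=7: only reaches 6(W), which is W → L
n=8: reaches L-position 7 → W
n=9: only reaches 3(W), 8(W), all W → L
n=10: reaches L-position 5 → W
n=11: only reaches 10(W), which is W → L
n=12: reaches L-position 11 → W
n=13: only reaches 12(W), which is W → L
n=14: reaches L-position 7 → W
n=15: reaches L-position 5 → W
n=16: only reaches 8(W), 15(W), all W → L
n=17: reaches L-position 16 → W
n=18: reaches L-position 9 → W
n=19: only reaches 18(W), which is W → L
n=20: reaches L-position 19 → W
n=21: reaches L-position 7 → W
n=22: reaches L-position 11 → W

9: L, 22: W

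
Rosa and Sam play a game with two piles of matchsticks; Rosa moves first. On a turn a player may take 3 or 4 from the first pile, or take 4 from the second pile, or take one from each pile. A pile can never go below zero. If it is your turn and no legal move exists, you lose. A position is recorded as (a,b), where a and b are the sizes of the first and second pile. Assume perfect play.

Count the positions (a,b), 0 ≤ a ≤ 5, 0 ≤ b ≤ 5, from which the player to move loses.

Work bottom-up. With no move the player to move loses. Otherwise the position is W if at least one move leads to an L position for the opponent, and L if every move leads to a W.
Every move lowers a or b (never raises either), so fill the grid row by row in increasing a, and left to right within a row: each cell's successors are then already labelled.
      b=0  b=1  b=2  b=3  b=4  b=5
a=0:    L    L    L    L    W    W
a=1:    L    W    W    W    W    L
a=2:    L    W    L    L    W    L
a=3:    W    W    W    W    W    L
a=4:    W    W    W    W    L    W
a=5:    W    L    W    W    L    W
Cells with no legal move (terminal, hence L): (0,0), (0,1), (0,2), (0,3), (1,0), (2,0).
The remaining L cells, each justified by listing all of its moves:
(1,5): only reaches (1,1)(W), (0,4)(W), all W → L
(2,2): only reaches (1,1)(W), which is W → L
(2,3): only reaches (1,2)(W), which is W → L
(2,5): only reaches (2,1)(W), (1,4)(W), all W → L
(3,5): only reaches (0,5)(W), (3,1)(W), (2,4)(W), all W → L
(4,4): only reaches (1,4)(W), (0,4)(W), (4,0)(W), (3,3)(W), all W → L
(5,1): only reaches (2,1)(W), (1,1)(W), (4,0)(W), all W → L
(5,4): only reaches (2,4)(W), (1,4)(W), (5,0)(W), (4,3)(W), all W → L
Every other cell has at least one move into one of the L cells above, so it is W.
L cells per row: a=0: 4, a=1: 2, a=2: 4, a=3: 1, a=4: 1, a=5: 2; total 14.

14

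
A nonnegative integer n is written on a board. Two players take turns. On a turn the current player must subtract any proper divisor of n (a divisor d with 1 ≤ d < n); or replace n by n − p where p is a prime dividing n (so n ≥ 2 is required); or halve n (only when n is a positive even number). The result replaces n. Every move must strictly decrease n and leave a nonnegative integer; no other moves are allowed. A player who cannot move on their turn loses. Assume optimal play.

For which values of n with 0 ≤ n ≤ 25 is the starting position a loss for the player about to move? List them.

0, 1, 4, 9, 14, 20

Label each position W (a win for the player to move) or L (a loss). A position with no legal move is L; any other position is W exactly when some move reaches an L, and L when every move reaches a W.
n=0: no move → L
n=1: no move → L
n=2: reaches L-position 0 → W
n=3: reaches L-position 0 → W
n=4: only reaches 2(W), 3(W), all W → L
n=5: reaches L-position 0 → W
n=6: reaches L-position 4 → W
n=7: reaches L-position 0 → W
n=8: reaches L-position 4 → W
n=9: only reaches 6(W), 8(W), all W → L
n=10: reaches L-position 9 → W
n=11: reaches L-position 0 → W
n=12: reaches L-position 9 → W
n=13: reaches L-position 0 → W
n=14: only reaches 7(W), 12(W), 13(W), all W → L
n=15: reaches L-position 14 → W
n=16: reaches L-position 14 → W
n=17: reaches L-position 0 → W
n=18: reaches L-position 9 → W
n=19: reaches L-position 0 → W
n=20: only reaches 10(W), 15(W), 16(W), 18(W), 19(W), all W → L
n=21: reaches L-position 14 → W
n=22: reaches L-position 20 → W
n=23: reaches L-position 0 → W
n=24: reaches L-position 20 → W
n=25: reaches L-position 20 → W
Reading off the rows marked L gives the requested list; there are 6 such values of n.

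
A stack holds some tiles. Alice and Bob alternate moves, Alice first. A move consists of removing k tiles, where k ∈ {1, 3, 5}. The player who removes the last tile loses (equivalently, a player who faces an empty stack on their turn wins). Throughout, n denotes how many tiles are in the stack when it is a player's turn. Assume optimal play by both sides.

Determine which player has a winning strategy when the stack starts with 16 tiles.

Alice wins.

Positions with no move are W. A position that does have a move is losing for the player to move precisely when every available move leads to a winning position for the opponent. Fill in the labels:
n=0: no move; the opponent has just taken the last tile and therefore loses → W
n=1: L (sole option 0(W) is W)
n=2: W (go to 1, an L position)
n=3: L (options 2(W), 0(W) are all W)
n=4: W (go to 3, an L position)
n=5: L (options 4(W), 2(W), 0(W) are all W)
n=6: W (go to 5, an L position)
n=7: L (options 6(W), 4(W), 2(W) are all W)
n=8: W (go to 7, an L position)
n=9: L (options 8(W), 6(W), 4(W) are all W)
n=10: W (go to 9, an L position)
n=11: L (options 10(W), 8(W), 6(W) are all W)
n=12: W (go to 11, an L position)
n=13: L (options 12(W), 10(W), 8(W) are all W)
n=14: W (go to 13, an L position)
n=15: L (options 14(W), 12(W), 10(W) are all W)
n=16: W (go to 15, an L position)
The starting position 16 is W: Alice should remove 1, leaving 15, handing over an L position.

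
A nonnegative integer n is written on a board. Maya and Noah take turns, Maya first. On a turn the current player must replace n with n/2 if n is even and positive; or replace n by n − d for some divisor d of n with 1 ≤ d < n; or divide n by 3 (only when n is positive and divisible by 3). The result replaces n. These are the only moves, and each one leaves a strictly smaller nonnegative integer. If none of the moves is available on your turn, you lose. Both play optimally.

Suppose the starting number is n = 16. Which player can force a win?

Build the W/L table. Terminal = L. A non-terminal position is W if it has a move to some L; otherwise it is L.
n=0: no move → L
n=1: no move → L
n=2: can move to 1, which is L ⇒ W
n=3: can move to 1, which is L ⇒ W
n=4: moves to 2(W), 3(W); every one is W ⇒ L
n=5: can move to 4, which is L ⇒ W
n=6: can move to 4, which is L ⇒ W
n=7: the only move is to 6(W), a W ⇒ L
n=8: can move to 4, which is L ⇒ W
n=9: moves to 3(W), 6(W), 8(W); every one is W ⇒ L
n=10: can move to 9, which is L ⇒ W
n=11: the only move is to 10(W), a W ⇒ L
n=12: can move to 4, which is L ⇒ W
n=13: the only move is to 12(W), a W ⇒ L
n=14: can move to 7, which is L ⇒ W
n=15: moves to 5(W), 10(W), 12(W), 14(W); every one is W ⇒ L
n=16: can move to 15, which is L ⇒ W
From 16 Maya can move to 15, reaching an L position.

Maya wins.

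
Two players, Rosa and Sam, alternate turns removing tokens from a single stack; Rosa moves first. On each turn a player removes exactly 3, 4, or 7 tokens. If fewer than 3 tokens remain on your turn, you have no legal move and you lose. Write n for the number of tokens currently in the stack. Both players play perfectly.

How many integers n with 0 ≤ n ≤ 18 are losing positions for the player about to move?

Build the W/L table. Terminal = L. A non-terminal position is W if it has a move to some L; otherwise it is L.
n=0: no move → L
n=1: no move → L
n=2: no move → L
n=3: can move to 0, which is L ⇒ W
n=4: can move to 1, which is L ⇒ W
n=5: can move to 2, which is L ⇒ W
n=6: can move to 2, which is L ⇒ W
n=7: can move to 0, which is L ⇒ W
n=8: can move to 1, which is L ⇒ W
n=9: can move to 2, which is L ⇒ W
n=10: moves to 7(W), 6(W), 3(W); every one is W ⇒ L
n=11: moves to 8(W), 7(W), 4(W); every one is W ⇒ L
n=12: moves to 9(W), 8(W), 5(W); every one is W ⇒ L
n=13: can move to 10, which is L ⇒ W
n=14: can move to 11, which is L ⇒ W
n=15: can move to 12, which is L ⇒ W
n=16: can move to 12, which is L ⇒ W
n=17: can move to 10, which is L ⇒ W
n=18: can move to 11, which is L ⇒ W
L entries with 0 ≤ n ≤ 18: n = 0, 1, 2, 10, 11, 12; that makes 6.

6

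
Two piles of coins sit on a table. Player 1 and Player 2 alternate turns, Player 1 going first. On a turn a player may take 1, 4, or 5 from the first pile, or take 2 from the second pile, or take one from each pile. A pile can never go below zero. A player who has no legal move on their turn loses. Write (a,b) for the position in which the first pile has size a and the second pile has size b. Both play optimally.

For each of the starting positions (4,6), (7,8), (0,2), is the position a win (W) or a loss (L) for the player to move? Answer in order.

(4,6): L, (7,8): W, (0,2): W

Compute win/loss labels from the base case upward. A position with no move is L. Any other position is W if it can reach an L in one move, else L.
No move ever increases a pile, so every position that can arise here has a ≤ 7 and b ≤ 8; it is enough to label the cells with 0 ≤ a ≤ 7 and 0 ≤ b ≤ 8.
Every move lowers a or b (never raises either), so fill the grid row by row in increasing a, and left to right within a row: each cell's successors are then already labelled.
      b=0  b=1  b=2  b=3  b=4  b=5  b=6  b=7  b=8
a=0:    L    L    W    W    L    L    W    W    L
a=1:    W    W    W    L    W    W    W    L    W
a=2:    L    L    W    W    W    L    L    W    W
a=3:    W    W    W    L    L    W    W    W    L
a=4:    W    W    L    W    W    W    L    L    W
a=5:    W    W    W    W    W    W    W    W    W
a=6:    W    W    L    W    W    W    W    W    L
a=7:    W    W    W    W    W    W    W    L    W
Cells with no legal move (terminal, hence L): (0,0), (0,1).
The remaining L cells, each justified by listing all of its moves:
(0,4): →(0,2)(W) only, which is W, so L
(0,5): →(0,3)(W) only, which is W, so L
(0,8): →(0,6)(W) only, which is W, so L
(1,3): →(0,3)(W), (1,1)(W), (0,2)(W) — all W, so L
(1,7): →(0,7)(W), (1,5)(W), (0,6)(W) — all W, so L
(2,0): →(1,0)(W) only, which is W, so L
(2,1): →(1,1)(W), (1,0)(W) — all W, so L
(2,5): →(1,5)(W), (2,3)(W), (1,4)(W) — all W, so L
(2,6): →(1,6)(W), (2,4)(W), (1,5)(W) — all W, so L
(3,3): →(2,3)(W), (3,1)(W), (2,2)(W) — all W, so L
(3,4): →(2,4)(W), (3,2)(W), (2,3)(W) — all W, so L
(3,8): →(2,8)(W), (3,6)(W), (2,7)(W) — all W, so L
(4,2): →(3,2)(W), (0,2)(W), (4,0)(W), (3,1)(W) — all W, so L
(4,6): →(3,6)(W), (0,6)(W), (4,4)(W), (3,5)(W) — all W, so L
(4,7): →(3,7)(W), (0,7)(W), (4,5)(W), (3,6)(W) — all W, so L
(6,2): →(5,2)(W), (2,2)(W), (1,2)(W), (6,0)(W), (5,1)(W) — all W, so L
(6,8): →(5,8)(W), (2,8)(W), (1,8)(W), (6,6)(W), (5,7)(W) — all W, so L
(7,7): →(6,7)(W), (3,7)(W), (2,7)(W), (7,5)(W), (6,6)(W) — all W, so L
Every other cell has at least one move into one of the L cells above, so it is W.
(4,6): one of the L cells justified above, so L
(7,8): the move to (6,8) reaches an L cell, so W
(0,2): the move to (0,0) reaches an L cell, so W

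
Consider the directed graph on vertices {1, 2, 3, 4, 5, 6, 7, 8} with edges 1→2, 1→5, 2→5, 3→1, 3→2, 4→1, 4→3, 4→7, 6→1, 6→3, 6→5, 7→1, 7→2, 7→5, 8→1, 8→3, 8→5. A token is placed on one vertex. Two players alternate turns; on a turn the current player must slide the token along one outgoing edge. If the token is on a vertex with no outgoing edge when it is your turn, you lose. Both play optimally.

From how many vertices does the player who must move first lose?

Compute win/loss labels from the base case upward. A position with no move is L. Any other position is W if it can reach an L in one move, else L.
Every edge goes from a vertex to one that appears earlier in the order 5, 2, 1, 3, 8, 7, 4, 6, so processing vertices in that order labels each vertex after all of its successors.
5: no outgoing edge → L
2: can move to 5, which is L ⇒ W
1: can move to 5, which is L ⇒ W
3: moves to 1(W), 2(W); every one is W ⇒ L
8: can move to 3, which is L ⇒ W
7: can move to 5, which is L ⇒ W
4: can move to 3, which is L ⇒ W
6: can move to 3, which is L ⇒ W
The L vertices are 3, 5; that is 2 in all.

2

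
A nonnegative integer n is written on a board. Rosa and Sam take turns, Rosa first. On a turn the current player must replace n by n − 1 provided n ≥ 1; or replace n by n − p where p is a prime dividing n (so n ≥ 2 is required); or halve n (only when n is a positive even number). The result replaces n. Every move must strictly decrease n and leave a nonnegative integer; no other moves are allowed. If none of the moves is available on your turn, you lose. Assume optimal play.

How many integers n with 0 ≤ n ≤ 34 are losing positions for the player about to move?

8

Label each position W (a win for the player to move) or L (a loss). A position with no legal move is L; any other position is W exactly when some move reaches an L, and L when every move reaches a W.
n=0: no move → L
n=1: W (go to 0, an L position)
n=2: W (go to 0, an L position)
n=3: W (go to 0, an L position)
n=4: L (options 2(W), 3(W) are all W)
n=5: W (go to 0, an L position)
n=6: W (go to 4, an L position)
n=7: W (go to 0, an L position)
n=8: W (go to 4, an L position)
n=9: L (options 6(W), 8(W) are all W)
n=10: W (go to 9, an L position)
n=11: W (go to 0, an L position)
n=12: W (go to 9, an L position)
n=13: W (go to 0, an L position)
n=14: L (options 7(W), 12(W), 13(W) are all W)
n=15: W (go to 14, an L position)
n=16: W (go to 14, an L position)
n=17: W (go to 0, an L position)
n=18: W (go to 9, an L position)
n=19: W (go to 0, an L position)
n=20: L (options 10(W), 15(W), 18(W), 19(W) are all W)
n=21: W (go to 14, an L position)
n=22: W (go to 20, an L position)
n=23: W (go to 0, an L position)
n=24: L (options 12(W), 21(W), 22(W), 23(W) are all W)
n=25: W (go to 20, an L position)
n=26: W (go to 24, an L position)
n=27: W (go to 24, an L position)
n=28: W (go to 14, an L position)
n=29: W (go to 0, an L position)
n=30: L (options 15(W), 25(W), 27(W), 28(W), 29(W) are all W)
n=31: W (go to 0, an L position)
n=32: W (go to 30, an L position)
n=33: W (go to 30, an L position)
n=34: L (options 17(W), 32(W), 33(W) are all W)
L entries with 0 ≤ n ≤ 34: n = 0, 4, 9, 14, 20, 24, 30, 34; that makes 8.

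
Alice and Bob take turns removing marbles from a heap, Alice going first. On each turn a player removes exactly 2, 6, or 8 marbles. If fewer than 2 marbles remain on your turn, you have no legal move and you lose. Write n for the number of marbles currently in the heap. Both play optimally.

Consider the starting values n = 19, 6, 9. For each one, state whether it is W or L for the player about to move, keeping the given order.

Work bottom-up. With no move the player to move loses. Otherwise the position is W if at least one move leads to an L position for the opponent, and L if every move leads to a W.
n=0: no move → L
n=1: no move → L
n=2: can move to 0, which is L ⇒ W
n=3: can move to 1, which is L ⇒ W
n=4: the only move is to 2(W), a W ⇒ L
n=5: the only move is to 3(W), a W ⇒ L
n=6: can move to 4, which is L ⇒ W
n=7: can move to 5, which is L ⇒ W
n=8: can move to 0, which is L ⇒ W
n=9: can move to 1, which is L ⇒ W
n=10: can move to 4, which is L ⇒ W
n=11: can move to 5, which is L ⇒ W
n=12: can move to 4, which is L ⇒ W
n=13: can move to 5, which is L ⇒ W
n=14: moves to 12(W), 8(W), 6(W); every one is W ⇒ L
n=15: moves to 13(W), 9(W), 7(W); every one is W ⇒ L
n=16: can move to 14, which is L ⇒ W
n=17: can move to 15, which is L ⇒ W
n=18: moves to 16(W), 12(W), 10(W); every one is W ⇒ L
n=19: moves to 17(W), 13(W), 11(W); every one is W ⇒ L

19: L, 6: W, 9: W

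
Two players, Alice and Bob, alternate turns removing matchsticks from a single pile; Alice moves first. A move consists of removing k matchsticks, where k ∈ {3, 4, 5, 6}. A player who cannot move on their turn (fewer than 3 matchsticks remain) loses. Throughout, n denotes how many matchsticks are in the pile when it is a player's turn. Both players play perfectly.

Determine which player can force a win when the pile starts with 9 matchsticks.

Label each position W (a win for the player to move) or L (a loss). A position with no legal move is L; any other position is W exactly when some move reaches an L, and L when every move reaches a W.
n=0: no move → L
n=1: no move → L
n=2: no move → L
n=3: can move to 0, which is L ⇒ W
n=4: can move to 1, which is L ⇒ W
n=5: can move to 2, which is L ⇒ W
n=6: can move to 2, which is L ⇒ W
n=7: can move to 2, which is L ⇒ W
n=8: can move to 2, which is L ⇒ W
n=9: moves to 6(W), 5(W), 4(W), 3(W); every one is W ⇒ L
The starting position 9 is L: whatever Alice does, the opponent receives a W position.

Bob wins.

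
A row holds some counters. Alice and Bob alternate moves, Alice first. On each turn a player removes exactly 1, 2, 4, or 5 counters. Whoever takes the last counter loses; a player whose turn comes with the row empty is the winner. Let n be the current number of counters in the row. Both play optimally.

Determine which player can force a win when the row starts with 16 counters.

Bob wins.

Classify positions by backward induction: terminal positions (no move available) are W. From any other position, the mover wins iff some move reaches an L.
n=0: no move; the opponent has just taken the last counter and therefore loses → W
n=1: →0(W) only, which is W, so L
n=2: →1(L), so W
n=3: →1(L), so W
n=4: →3(W), 2(W), 0(W) — all W, so L
n=5: →4(L), so W
n=6: →4(L), so W
n=7: →6(W), 5(W), 3(W), 2(W) — all W, so L
n=8: →7(L), so W
n=9: →7(L), so W
n=10: →9(W), 8(W), 6(W), 5(W) — all W, so L
n=11: →10(L), so W
n=12: →10(L), so W
n=13: →12(W), 11(W), 9(W), 8(W) — all W, so L
n=14: →13(L), so W
n=15: →13(L), so W
n=16: →15(W), 14(W), 12(W), 11(W) — all W, so L
Every move from 16 reaches a W position, so the mover loses.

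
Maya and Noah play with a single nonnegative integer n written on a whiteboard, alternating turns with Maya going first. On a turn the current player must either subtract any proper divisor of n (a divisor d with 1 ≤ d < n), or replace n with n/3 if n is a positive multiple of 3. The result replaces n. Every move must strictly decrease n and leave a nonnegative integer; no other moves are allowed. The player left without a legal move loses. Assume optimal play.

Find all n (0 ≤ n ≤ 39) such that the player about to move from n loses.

0, 1, 4, 7, 9, 11, 13, 15, 17, 19, 23, 25, 28, 31, 36

Use the standard recursion: the mover loses at a terminal position; elsewhere, the mover wins exactly when some move hands the opponent an L position.
n=0: no move → L
n=1: no move → L
n=2: W (go to 1, an L position)
n=3: W (go to 1, an L position)
n=4: L (options 2(W), 3(W) are all W)
n=5: W (go to 4, an L position)
n=6: W (go to 4, an L position)
n=7: L (sole option 6(W) is W)
n=8: W (go to 4, an L position)
n=9: L (options 3(W), 6(W), 8(W) are all W)
n=10: W (go to 9, an L position)
n=11: L (sole option 10(W) is W)
n=12: W (go to 4, an L position)
n=13: L (sole option 12(W) is W)
n=14: W (go to 7, an L position)
n=15: L (options 5(W), 10(W), 12(W), 14(W) are all W)
n=16: W (go to 15, an L position)
n=17: L (sole option 16(W) is W)
n=18: W (go to 9, an L position)
n=19: L (sole option 18(W) is W)
n=20: W (go to 15, an L position)
n=21: W (go to 7, an L position)
n=22: W (go to 11, an L position)
n=23: L (sole option 22(W) is W)
n=24: W (go to 23, an L position)
n=25: L (options 20(W), 24(W) are all W)
n=26: W (go to 13, an L position)
n=27: W (go to 9, an L position)
n=28: L (options 14(W), 21(W), 24(W), 26(W), 27(W) are all W)
n=29: W (go to 28, an L position)
n=30: W (go to 15, an L position)
n=31: L (sole option 30(W) is W)
n=32: W (go to 28, an L position)
n=33: W (go to 11, an L position)
n=34: W (go to 17, an L position)
n=35: W (go to 28, an L position)
n=36: L (options 12(W), 18(W), 24(W), 27(W), 30(W), 32(W), 33(W), 34(W), 35(W) are all W)
n=37: W (go to 36, an L position)
n=38: W (go to 19, an L position)
n=39: W (go to 13, an L position)
Reading off the rows marked L gives the requested list; there are 15 such values of n.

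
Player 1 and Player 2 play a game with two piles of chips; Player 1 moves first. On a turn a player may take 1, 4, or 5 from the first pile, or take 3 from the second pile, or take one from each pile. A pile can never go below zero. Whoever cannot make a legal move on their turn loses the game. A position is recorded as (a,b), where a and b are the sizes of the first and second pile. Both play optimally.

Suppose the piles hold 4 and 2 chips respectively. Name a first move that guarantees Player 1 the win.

Build the W/L table. Terminal = L. A non-terminal position is W if it has a move to some L; otherwise it is L.
No move ever increases a pile, so every position that can arise here has a ≤ 4 and b ≤ 2; it is enough to label the cells with 0 ≤ a ≤ 4 and 0 ≤ b ≤ 2.
Every move lowers a or b (never raises either), so fill the grid row by row in increasing a, and left to right within a row: each cell's successors are then already labelled.
      b=0  b=1  b=2
a=0:    L    L    L
a=1:    W    W    W
a=2:    L    L    L
a=3:    W    W    W
a=4:    W    W    W
Cells with no legal move (terminal, hence L): (0,0), (0,1), (0,2).
The remaining L cells, each justified by listing all of its moves:
(2,0): →(1,0)(W) only, which is W, so L
(2,1): →(1,1)(W), (1,0)(W) — all W, so L
(2,2): →(1,2)(W), (1,1)(W) — all W, so L
Every other cell has at least one move into one of the L cells above, so it is W.
From (4,2), the L positions reachable in one move are: (0,2).

Move to (0,2).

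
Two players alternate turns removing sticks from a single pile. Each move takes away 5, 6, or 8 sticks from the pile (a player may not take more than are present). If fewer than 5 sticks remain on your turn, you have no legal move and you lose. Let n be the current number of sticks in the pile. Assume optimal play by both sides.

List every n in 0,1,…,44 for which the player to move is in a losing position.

Label each position W (a win for the player to move) or L (a loss). A position with no legal move is L; any other position is W exactly when some move reaches an L, and L when every move reaches a W.
n=0: no move → L
n=1: no move → L
n=2: no move → L
n=3: no move → L
n=4: no move → L
n=5: reaches L-position 0 → W
n=6: reaches L-position 1 → W
n=7: reaches L-position 2 → W
n=8: reaches L-position 3 → W
n=9: reaches L-position 4 → W
n=10: reaches L-position 4 → W
n=11: reaches L-position 3 → W
n=12: reaches L-position 4 → W
n=13: only reaches 8(W), 7(W), 5(W), all W → L
n=14: only reaches 9(W), 8(W), 6(W), all W → L
n=15: only reaches 10(W), 9(W), 7(W), all W → L
n=16: only reaches 11(W), 10(W), 8(W), all W → L
n=17: only reaches 12(W), 11(W), 9(W), all W → L
n=18: reaches L-position 13 → W
n=19: reaches L-position 14 → W
n=20: reaches L-position 15 → W
n=21: reaches L-position 16 → W
n=22: reaches L-position 17 → W
n=23: reaches L-position 17 → W
n=24: reaches L-position 16 → W
n=25: reaches L-position 17 → W
n=26: only reaches 21(W), 20(W), 18(W), all W → L
n=27: only reaches 22(W), 21(W), 19(W), all W → L
n=28: only reaches 23(W), 22(W), 20(W), all W → L
n=29: only reaches 24(W), 23(W), 21(W), all W → L
n=30: only reaches 25(W), 24(W), 22(W), all W → L
n=31: reaches L-position 26 → W
n=32: reaches L-position 27 → W
n=33: reaches L-position 28 → W
n=34: reaches L-position 29 → W
n=35: reaches L-position 30 → W
n=36: reaches L-position 30 → W
n=37: reaches L-position 29 → W
n=38: reaches L-position 30 → W
n=39: only reaches 34(W), 33(W), 31(W), all W → L
n=40: only reaches 35(W), 34(W), 32(W), all W → L
n=41: only reaches 36(W), 35(W), 33(W), all W → L
n=42: only reaches 37(W), 36(W), 34(W), all W → L
n=43: only reaches 38(W), 37(W), 35(W), all W → L
n=44: reaches L-position 39 → W
Reading off the rows marked L gives the requested list; there are 20 such values of n.

0, 1, 2, 3, 4, 13, 14, 15, 16, 17, 26, 27, 28, 29, 30, 39, 40, 41, 42, 43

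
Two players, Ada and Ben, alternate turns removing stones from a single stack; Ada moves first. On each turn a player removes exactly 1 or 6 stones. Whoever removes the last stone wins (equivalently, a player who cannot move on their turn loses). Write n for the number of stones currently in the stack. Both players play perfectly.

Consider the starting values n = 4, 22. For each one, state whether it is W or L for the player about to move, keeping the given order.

4: L, 22: W

Label each position W (a win for the player to move) or L (a loss). A position with no legal move is L; any other position is W exactly when some move reaches an L, and L when every move reaches a W.
n=0: no move → L
n=1: reaches L-position 0 → W
n=2: only reaches 1(W), which is W → L
n=3: reaches L-position 2 → W
n=4: only reaches 3(W), which is W → L
n=5: reaches L-position 4 → W
n=6: reaches L-position 0 → W
n=7: only reaches 6(W), 1(W), all W → L
n=8: reaches L-position 7 → W
n=9: only reaches 8(W), 3(W), all W → L
n=10: reaches L-position 9 → W
n=11: only reaches 10(W), 5(W), all W → L
n=12: reaches L-position 11 → W
n=13: reaches L-position 7 → W
n=14: only reaches 13(W), 8(W), all W → L
n=15: reaches L-position 14 → W
n=16: only reaches 15(W), 10(W), all W → L
n=17: reaches L-position 16 → W
n=18: only reaches 17(W), 12(W), all W → L
n=19: reaches L-position 18 → W
n=20: reaches L-position 14 → W
n=21: only reaches 20(W), 15(W), all W → L
n=22: reaches L-position 21 → W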